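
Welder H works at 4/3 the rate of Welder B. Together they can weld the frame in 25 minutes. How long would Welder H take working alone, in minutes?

Let Welder B's rate be r; then Welder H's rate is (4/3)r, so together (4/3 + 1)r = (7/3)r = 1/25.
Thus r = 3/175 per minute.
Welder B alone: 175/3 minutes; Welder H alone: 175/4 minutes.

175/4 minutes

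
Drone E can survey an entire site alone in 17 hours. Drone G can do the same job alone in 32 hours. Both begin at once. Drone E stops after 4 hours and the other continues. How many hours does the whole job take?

416/17 hours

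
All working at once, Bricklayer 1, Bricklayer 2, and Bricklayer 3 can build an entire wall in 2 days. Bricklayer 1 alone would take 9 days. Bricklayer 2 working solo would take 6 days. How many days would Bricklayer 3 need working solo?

Combined rate is 1/2 per day.
Known contribution: 1/9 + 1/6 = (2 + 3)/18 = 5/18 per day.
So Bricklayer 3's rate is 1/2 − 5/18 = 2/9, meaning 9/2 days alone.

9/2 days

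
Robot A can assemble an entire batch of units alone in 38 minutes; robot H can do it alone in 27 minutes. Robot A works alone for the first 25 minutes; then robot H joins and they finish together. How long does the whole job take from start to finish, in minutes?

152/5 minutes

In 25 minutes robot A does 25/38 of the job, leaving 13/38.
Robot A and robot H together work at 65/1026 per minute, so finishing takes 13/38 ÷ 65/1026 = 27/5 minutes.
Total time = 25 + 27/5 = 152/5 minutes.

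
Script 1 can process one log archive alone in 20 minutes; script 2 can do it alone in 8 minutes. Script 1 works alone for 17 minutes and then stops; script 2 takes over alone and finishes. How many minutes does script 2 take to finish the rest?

6/5 minutes

In 17 minutes script 1 does 17/20 of the job, leaving 3/20.
Script 2 works at 1/8 per minute, so finishing takes 3/20 ÷ 1/8 = 6/5 minutes.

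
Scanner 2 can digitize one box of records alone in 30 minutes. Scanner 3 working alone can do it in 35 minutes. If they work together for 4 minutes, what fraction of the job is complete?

Combined rate: 1/30 + 1/35 = (7 + 6)/210 = 13/210 per minute.
In 4 minutes they complete 4·13/210 = 26/105 of the job.

26/105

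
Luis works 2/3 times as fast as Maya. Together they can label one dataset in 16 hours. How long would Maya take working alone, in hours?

80/3 hours

Let Maya's rate be r; then Luis's rate is (2/3)r, so together (2/3 + 1)r = (5/3)r = 1/16.
Thus r = 3/80 per hour.
Maya alone: 80/3 hours; Luis alone: 40 hours.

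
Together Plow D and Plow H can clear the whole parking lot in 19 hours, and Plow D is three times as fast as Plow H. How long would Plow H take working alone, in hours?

76 hours

Let Plow H's rate be r; then Plow D's rate is 3r, so together (3 + 1)r = 4r = 1/19.
Thus r = 1/76 per hour.
Plow H alone: 76 hours; Plow D alone: 76/3 hours.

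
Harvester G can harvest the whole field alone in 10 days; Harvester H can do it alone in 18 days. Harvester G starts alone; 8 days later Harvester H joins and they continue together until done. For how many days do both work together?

In 8 days Harvester G does 8/10 = 4/5 of the job, leaving 1/5.
Harvester G and Harvester H together work at 7/45 per day, so finishing takes 1/5 ÷ 7/45 = 9/7 days.

9/7 days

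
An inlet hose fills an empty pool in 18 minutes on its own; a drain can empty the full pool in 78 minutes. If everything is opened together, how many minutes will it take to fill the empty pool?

117/5 minutes

Net rate = 1/18 − 1/78 = (13 − 3)/234 = 10/234 = 5/117 per minute.
Filling time = 1 ÷ (5/117) = 117/5 minutes.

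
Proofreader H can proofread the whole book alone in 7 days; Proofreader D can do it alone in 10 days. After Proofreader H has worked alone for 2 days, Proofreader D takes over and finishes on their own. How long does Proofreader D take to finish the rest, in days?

50/7 days

In 2 days Proofreader H does 2/7 of the job, leaving 5/7.
Proofreader D works at 1/10 per day, so finishing takes 5/7 ÷ 1/10 = 50/7 days.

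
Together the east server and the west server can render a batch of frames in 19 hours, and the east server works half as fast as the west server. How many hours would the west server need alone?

Let the west server's rate be r; then the east server's rate is (1/2)r, so together (1/2 + 1)r = (3/2)r = 1/19.
Thus r = 2/57 per hour.
The west server alone: 57/2 hours; the east server alone: 57 hours.

57/2 hours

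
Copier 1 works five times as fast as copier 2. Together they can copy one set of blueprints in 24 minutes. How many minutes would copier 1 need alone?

Let copier 2's rate be r; then copier 1's rate is 5r, so together (5 + 1)r = 6r = 1/24.
Thus r = 1/144 per minute.
Copier 2 alone: 144 minutes; copier 1 alone: 144/5 minutes.

144/5 minutes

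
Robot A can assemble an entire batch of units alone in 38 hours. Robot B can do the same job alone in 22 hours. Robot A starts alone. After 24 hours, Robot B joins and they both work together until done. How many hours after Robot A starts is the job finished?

437/15 hours

In the first 24 hours Robot A alone does 24/38 = 12/19 of the job, leaving 7/19.
Once everyone is working, combined rate: 1/38 + 1/22 = (11 + 19)/418 = 30/418 = 15/209 per hour.
Remaining 7/19 at 15/209 per hour takes 77/15 hours.
Total from the start = 24 + 77/15 = 437/15 hours.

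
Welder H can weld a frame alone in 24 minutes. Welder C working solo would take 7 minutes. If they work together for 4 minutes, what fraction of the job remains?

11/42

Combined rate: 1/24 + 1/7 = (7 + 24)/168 = 31/168 per minute.
In 4 minutes they complete 4·31/168 = 31/42 of the job.
So 11/42 remains.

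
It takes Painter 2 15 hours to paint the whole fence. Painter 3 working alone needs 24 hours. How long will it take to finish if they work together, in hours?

With two workers the combined time is the product over the sum: 15·24/(15+24) = 360/39 = 120/13 hours.

120/13 hours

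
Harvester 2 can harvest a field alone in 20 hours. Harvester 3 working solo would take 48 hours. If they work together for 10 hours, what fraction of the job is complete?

17/24

Combined rate: 1/20 + 1/48 = (12 + 5)/240 = 17/240 per hour.
In 10 hours they complete 10·17/240 = 17/24 of the job.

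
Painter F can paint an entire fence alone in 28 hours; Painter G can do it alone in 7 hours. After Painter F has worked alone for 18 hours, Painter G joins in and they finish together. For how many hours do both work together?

2 hours

In 18 hours Painter F does 18/28 = 9/14 of the job, leaving 5/14.
Painter F and Painter G together work at 5/28 per hour, so finishing takes 5/14 ÷ 5/28 = 2 hours.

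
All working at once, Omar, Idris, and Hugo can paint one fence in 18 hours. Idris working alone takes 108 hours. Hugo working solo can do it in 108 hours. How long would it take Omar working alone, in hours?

Combined rate is 1/18 per hour.
Known contribution: 1/108 + 1/108 = (1 + 1)/108 = 2/108 = 1/54 per hour.
So Omar's rate is 1/18 − 1/54 = 1/27, meaning 27 hours alone.

27 hours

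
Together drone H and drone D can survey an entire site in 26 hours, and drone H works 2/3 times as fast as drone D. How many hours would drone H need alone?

Let drone D's rate be r; then drone H's rate is (2/3)r, so together (2/3 + 1)r = (5/3)r = 1/26.
Thus r = 3/130 per hour.
Drone D alone: 130/3 hours; drone H alone: 65 hours.

65 hours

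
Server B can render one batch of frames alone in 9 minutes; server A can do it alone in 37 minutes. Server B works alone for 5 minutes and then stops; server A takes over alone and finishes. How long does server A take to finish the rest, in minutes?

148/9 minutes

In 5 minutes server B does 5/9 of the job, leaving 4/9.
Server A works at 1/37 per minute, so finishing takes 4/9 ÷ 1/37 = 148/9 minutes.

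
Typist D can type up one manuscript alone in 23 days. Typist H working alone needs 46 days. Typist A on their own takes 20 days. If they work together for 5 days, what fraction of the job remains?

Combined rate: 1/23 + 1/46 + 1/20 = (20 + 10 + 23)/460 = 53/460 per day.
In 5 days they complete 5·53/460 = 53/92 of the job.
So 39/92 remains.

39/92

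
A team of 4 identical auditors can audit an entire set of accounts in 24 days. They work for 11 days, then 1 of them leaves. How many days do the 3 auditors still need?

One auditor does 1/96 of the job per day.
After 11 days with 4 auditors, 11/24 is done (13/24 left).
With 3 auditors the rate is 3/96 = 1/32, so the rest takes 13/24 ÷ 1/32 = 52/3 days.

52/3 days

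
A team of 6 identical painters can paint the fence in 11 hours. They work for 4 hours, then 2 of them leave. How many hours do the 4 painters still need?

21/2 hours

One painter does 1/66 of the job per hour.
After 4 hours with 6 painters, 4/11 is done (7/11 left).
With 4 painters the rate is 4/66 = 2/33, so the rest takes 7/11 ÷ 2/33 = 21/2 hours.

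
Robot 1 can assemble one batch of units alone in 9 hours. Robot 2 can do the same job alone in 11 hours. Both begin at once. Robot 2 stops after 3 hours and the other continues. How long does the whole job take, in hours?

In the first 3 hours the combined rate is 20/99, so 20/33 of the job is done, leaving 13/33.
After robot 2 leaves the rate is 1/9 per hour; the remaining 13/33 takes 39/11 hours.
Total = 3 + 39/11 = 72/11 hours.

72/11 hours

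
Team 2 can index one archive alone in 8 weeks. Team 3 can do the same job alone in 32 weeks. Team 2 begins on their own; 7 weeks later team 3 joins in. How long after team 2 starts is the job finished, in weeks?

In the first 7 weeks team 2 alone does 7/8 of the job, leaving 1/8.
Once everyone is working, combined rate: 1/8 + 1/32 = (4 + 1)/32 = 5/32 per week.
Remaining 1/8 at 5/32 per week takes 4/5 weeks.
Total from the start = 7 + 4/5 = 39/5 weeks.

39/5 weeks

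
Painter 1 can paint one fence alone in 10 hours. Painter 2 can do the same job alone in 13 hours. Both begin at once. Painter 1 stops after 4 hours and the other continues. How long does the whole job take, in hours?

In the first 4 hours the combined rate is 23/130, so 46/65 of the job is done, leaving 19/65.
After painter 1 leaves the rate is 1/13 per hour; the remaining 19/65 takes 19/5 hours.
Total = 4 + 19/5 = 39/5 hours.

39/5 hours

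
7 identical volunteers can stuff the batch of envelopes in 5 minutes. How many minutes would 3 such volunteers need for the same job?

35/3 minutes

Total work is 7·5 = 35 volunteer-minutes.
With 3 volunteers: 35/3 minutes.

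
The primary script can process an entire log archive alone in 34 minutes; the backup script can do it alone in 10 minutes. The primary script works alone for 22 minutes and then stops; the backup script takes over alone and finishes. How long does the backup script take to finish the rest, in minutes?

60/17 minutes

In 22 minutes the primary script does 22/34 = 11/17 of the job, leaving 6/17.
The backup script works at 1/10 per minute, so finishing takes 6/17 ÷ 1/10 = 60/17 minutes.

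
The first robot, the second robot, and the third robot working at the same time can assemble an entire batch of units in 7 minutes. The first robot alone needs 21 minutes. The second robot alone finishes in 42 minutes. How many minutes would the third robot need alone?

Combined rate is 1/7 per minute.
Known contribution: 1/21 + 1/42 = (2 + 1)/42 = 3/42 = 1/14 per minute.
So the third robot's rate is 1/7 − 1/14 = 1/14, meaning 14 minutes alone.

14 minutes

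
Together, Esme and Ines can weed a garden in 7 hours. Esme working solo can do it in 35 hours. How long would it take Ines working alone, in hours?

Combined rate is 1/7 per hour.
Known contribution: 1/35 per hour.
So Ines's rate is 1/7 − 1/35 = 4/35, meaning 35/4 hours alone.

35/4 hours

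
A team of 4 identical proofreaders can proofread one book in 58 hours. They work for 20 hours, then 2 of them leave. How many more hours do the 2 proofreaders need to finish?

One proofreader does 1/232 of the job per hour.
After 20 hours with 4 proofreaders, 10/29 is done (19/29 left).
With 2 proofreaders the rate is 2/232 = 1/116, so the rest takes 19/29 ÷ 1/116 = 76 hours.

76 hours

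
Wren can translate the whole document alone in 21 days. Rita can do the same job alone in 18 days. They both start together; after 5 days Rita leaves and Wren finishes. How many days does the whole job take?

91/6 days

In the first 5 days the combined rate is 13/126, so 65/126 of the job is done, leaving 61/126.
After Rita leaves the rate is 1/21 per day; the remaining 61/126 takes 61/6 days.
Total = 5 + 61/6 = 91/6 days.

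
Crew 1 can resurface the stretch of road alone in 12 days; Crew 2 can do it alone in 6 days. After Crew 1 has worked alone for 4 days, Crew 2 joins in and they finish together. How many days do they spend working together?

In 4 days Crew 1 does 4/12 = 1/3 of the job, leaving 2/3.
Crew 1 and Crew 2 together work at 1/4 per day, so finishing takes 2/3 ÷ 1/4 = 8/3 days.

8/3 days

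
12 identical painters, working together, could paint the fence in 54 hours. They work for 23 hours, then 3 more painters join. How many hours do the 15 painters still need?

One painter does 1/648 of the job per hour.
After 23 hours with 12 painters, 23/54 is done (31/54 left).
With 15 painters the rate is 15/648 = 5/216, so the rest takes 31/54 ÷ 5/216 = 124/5 hours.

124/5 hours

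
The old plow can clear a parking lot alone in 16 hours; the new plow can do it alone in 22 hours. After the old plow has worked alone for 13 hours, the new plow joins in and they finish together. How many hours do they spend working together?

33/19 hours

In 13 hours the old plow does 13/16 of the job, leaving 3/16.
The old plow and the new plow together work at 19/176 per hour, so finishing takes 3/16 ÷ 19/176 = 33/19 hours.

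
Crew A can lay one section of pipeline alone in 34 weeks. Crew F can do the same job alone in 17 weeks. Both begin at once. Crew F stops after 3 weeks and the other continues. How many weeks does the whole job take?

In the first 3 weeks the combined rate is 3/34, so 9/34 of the job is done, leaving 25/34.
After crew F leaves the rate is 1/34 per week; the remaining 25/34 takes 25 weeks.
Total = 3 + 25 = 28 weeks.

28 weeks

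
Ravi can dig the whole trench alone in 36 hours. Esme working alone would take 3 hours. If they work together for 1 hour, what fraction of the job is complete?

13/36

Combined rate: 1/36 + 1/3 = (1 + 12)/36 = 13/36 per hour.
In 1 hour they complete 1·13/36 = 13/36 of the job.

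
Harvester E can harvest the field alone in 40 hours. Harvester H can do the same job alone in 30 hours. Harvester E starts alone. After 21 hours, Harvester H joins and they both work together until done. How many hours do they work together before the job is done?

In the first 21 hours Harvester E alone does 21/40 of the job, leaving 19/40.
Once everyone is working, combined rate: 1/40 + 1/30 = (3 + 4)/120 = 7/120 per hour.
Remaining 19/40 at 7/120 per hour takes 57/7 hours.

57/7 hours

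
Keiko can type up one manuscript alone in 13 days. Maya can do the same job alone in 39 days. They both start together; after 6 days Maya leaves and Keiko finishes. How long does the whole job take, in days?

11 days

In the first 6 days the combined rate is 4/39, so 8/13 of the job is done, leaving 5/13.
After Maya leaves the rate is 1/13 per day; the remaining 5/13 takes 5 days.
Total = 6 + 5 = 11 days.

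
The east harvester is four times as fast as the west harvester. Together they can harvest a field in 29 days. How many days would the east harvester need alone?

Let the west harvester's rate be r; then the east harvester's rate is 4r, so together (4 + 1)r = 5r = 1/29.
Thus r = 1/145 per day.
The west harvester alone: 145 days; the east harvester alone: 145/4 days.

145/4 days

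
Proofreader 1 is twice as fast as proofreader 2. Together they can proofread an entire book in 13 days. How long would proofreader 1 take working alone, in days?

39/2 days

Let proofreader 2's rate be r; then proofreader 1's rate is 2r, so together (2 + 1)r = 3r = 1/13.
Thus r = 1/39 per day.
Proofreader 2 alone: 39 days; proofreader 1 alone: 39/2 days.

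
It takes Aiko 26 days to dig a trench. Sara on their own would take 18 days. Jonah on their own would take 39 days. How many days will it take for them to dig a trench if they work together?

117/14 days

Combined rate: 1/26 + 1/18 + 1/39 = (9 + 13 + 6)/234 = 28/234 = 14/117 per day.
Time = 1 ÷ (14/117) = 117/14 days.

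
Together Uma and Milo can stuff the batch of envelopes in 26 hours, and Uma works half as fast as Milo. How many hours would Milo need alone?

39 hours

Let Milo's rate be r; then Uma's rate is (1/2)r, so together (1/2 + 1)r = (3/2)r = 1/26.
Thus r = 1/39 per hour.
Milo alone: 39 hours; Uma alone: 78 hours.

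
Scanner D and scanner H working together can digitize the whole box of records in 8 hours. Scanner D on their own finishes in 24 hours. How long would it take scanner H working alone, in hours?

12 hours

Combined rate is 1/8 per hour.
Known contribution: 1/24 per hour.
So scanner H's rate is 1/8 − 1/24 = 1/12, meaning 12 hours alone.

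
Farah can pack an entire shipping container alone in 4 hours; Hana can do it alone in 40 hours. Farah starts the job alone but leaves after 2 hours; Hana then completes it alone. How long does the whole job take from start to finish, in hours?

22 hours

In 2 hours Farah does 2/4 = 1/2 of the job, leaving 1/2.
Hana works at 1/40 per hour, so finishing takes 1/2 ÷ 1/40 = 20 hours.
Total time = 2 + 20 = 22 hours.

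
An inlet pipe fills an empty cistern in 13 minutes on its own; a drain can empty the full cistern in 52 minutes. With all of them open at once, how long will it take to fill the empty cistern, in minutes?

52/3 minutes

Net rate = 1/13 − 1/52 = (4 − 1)/52 = 3/52 per minute.
Filling time = 1 ÷ (3/52) = 52/3 minutes.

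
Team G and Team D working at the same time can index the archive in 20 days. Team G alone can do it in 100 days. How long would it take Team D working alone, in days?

25 days

Combined rate is 1/20 per day.
Known contribution: 1/100 per day.
So Team D's rate is 1/20 − 1/100 = 1/25, meaning 25 days alone.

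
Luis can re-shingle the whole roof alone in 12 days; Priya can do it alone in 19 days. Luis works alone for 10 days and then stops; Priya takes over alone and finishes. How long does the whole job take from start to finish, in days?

In 10 days Luis does 10/12 = 5/6 of the job, leaving 1/6.
Priya works at 1/19 per day, so finishing takes 1/6 ÷ 1/19 = 19/6 days.
Total time = 10 + 19/6 = 79/6 days.

79/6 days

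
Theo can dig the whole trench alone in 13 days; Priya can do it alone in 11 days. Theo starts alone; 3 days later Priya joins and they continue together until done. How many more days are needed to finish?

In 3 days Theo does 3/13 of the job, leaving 10/13.
Theo and Priya together work at 24/143 per day, so finishing takes 10/13 ÷ 24/143 = 55/12 days.

55/12 days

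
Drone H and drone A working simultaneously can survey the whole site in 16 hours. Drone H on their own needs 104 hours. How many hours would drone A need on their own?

Combined rate is 1/16 per hour.
Known contribution: 1/104 per hour.
So drone A's rate is 1/16 − 1/104 = 11/208, meaning 208/11 hours alone.

208/11 hours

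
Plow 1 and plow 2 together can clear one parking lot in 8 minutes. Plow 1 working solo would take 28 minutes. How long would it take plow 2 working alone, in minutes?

56/5 minutes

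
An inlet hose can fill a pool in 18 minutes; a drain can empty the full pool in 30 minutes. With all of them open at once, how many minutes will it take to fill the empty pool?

Net rate = 1/18 − 1/30 = (5 − 3)/90 = 2/90 = 1/45 per minute.
Filling time = 1 ÷ (1/45) = 45 minutes.

45 minutes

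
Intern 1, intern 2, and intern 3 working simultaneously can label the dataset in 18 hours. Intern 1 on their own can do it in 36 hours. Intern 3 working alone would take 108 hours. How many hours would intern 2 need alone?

54 hours

Combined rate is 1/18 per hour.
Known contribution: 1/36 + 1/108 = (3 + 1)/108 = 4/108 = 1/27 per hour.
So intern 2's rate is 1/18 − 1/27 = 1/54, meaning 54 hours alone.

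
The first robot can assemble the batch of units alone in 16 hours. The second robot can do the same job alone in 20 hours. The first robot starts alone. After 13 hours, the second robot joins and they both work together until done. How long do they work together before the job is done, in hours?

In the first 13 hours the first robot alone does 13/16 of the job, leaving 3/16.
Once everyone is working, combined rate: 1/16 + 1/20 = (5 + 4)/80 = 9/80 per hour.
Remaining 3/16 at 9/80 per hour takes 5/3 hours.

5/3 hours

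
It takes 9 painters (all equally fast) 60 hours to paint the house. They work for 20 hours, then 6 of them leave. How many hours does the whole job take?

140 hours

One painter does 1/540 of the job per hour.
After 20 hours with 9 painters, 1/3 is done (2/3 left).
With 3 painters the rate is 3/540 = 1/180, so the rest takes 2/3 ÷ 1/180 = 120 hours.
Total = 20 + 120 = 140 hours.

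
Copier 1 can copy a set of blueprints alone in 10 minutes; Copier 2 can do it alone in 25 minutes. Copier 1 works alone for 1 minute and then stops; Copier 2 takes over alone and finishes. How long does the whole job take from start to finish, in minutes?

In 1 minute Copier 1 does 1/10 of the job, leaving 9/10.
Copier 2 works at 1/25 per minute, so finishing takes 9/10 ÷ 1/25 = 45/2 minutes.
Total time = 1 + 45/2 = 47/2 minutes.

47/2 minutes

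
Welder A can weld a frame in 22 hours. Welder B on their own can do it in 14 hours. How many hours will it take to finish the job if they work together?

Combined rate: 1/22 + 1/14 = (7 + 11)/154 = 18/154 = 9/77 per hour.
Time = 1 ÷ (9/77) = 77/9 hours.

77/9 hours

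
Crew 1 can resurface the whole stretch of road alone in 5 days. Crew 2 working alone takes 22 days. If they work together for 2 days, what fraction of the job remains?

28/55

Combined rate: 1/5 + 1/22 = (22 + 5)/110 = 27/110 per day.
In 2 days they complete 2·27/110 = 27/55 of the job.
So 28/55 remains.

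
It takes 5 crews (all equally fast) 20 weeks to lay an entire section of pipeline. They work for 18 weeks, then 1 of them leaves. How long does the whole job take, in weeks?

One crew does 1/100 of the job per week.
After 18 weeks with 5 crews, 9/10 is done (1/10 left).
With 4 crews the rate is 4/100 = 1/25, so the rest takes 1/10 ÷ 1/25 = 5/2 weeks.
Total = 18 + 5/2 = 41/2 weeks.

41/2 weeks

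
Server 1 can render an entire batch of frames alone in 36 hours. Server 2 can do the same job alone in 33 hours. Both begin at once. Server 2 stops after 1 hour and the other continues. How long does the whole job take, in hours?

In the first 1 hour the combined rate is 23/396, so 23/396 of the job is done, leaving 373/396.
After Server 2 leaves the rate is 1/36 per hour; the remaining 373/396 takes 373/11 hours.
Total = 1 + 373/11 = 384/11 hours.

384/11 hours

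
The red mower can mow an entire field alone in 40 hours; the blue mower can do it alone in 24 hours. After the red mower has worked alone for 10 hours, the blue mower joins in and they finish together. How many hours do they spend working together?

45/4 hours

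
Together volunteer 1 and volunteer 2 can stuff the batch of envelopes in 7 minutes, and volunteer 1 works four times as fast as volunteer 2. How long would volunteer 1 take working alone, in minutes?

Let volunteer 2's rate be r; then volunteer 1's rate is 4r, so together (4 + 1)r = 5r = 1/7.
Thus r = 1/35 per minute.
Volunteer 2 alone: 35 minutes; volunteer 1 alone: 35/4 minutes.

35/4 minutes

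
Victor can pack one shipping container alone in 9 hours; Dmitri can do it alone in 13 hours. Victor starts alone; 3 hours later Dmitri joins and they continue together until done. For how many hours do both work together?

39/11 hours

In 3 hours Victor does 3/9 = 1/3 of the job, leaving 2/3.
Victor and Dmitri together work at 22/117 per hour, so finishing takes 2/3 ÷ 22/117 = 39/11 hours.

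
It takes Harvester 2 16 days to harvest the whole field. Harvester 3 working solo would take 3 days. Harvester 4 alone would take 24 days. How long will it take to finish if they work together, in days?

Combined rate: 1/16 + 1/3 + 1/24 = (3 + 16 + 2)/48 = 21/48 = 7/16 per day.
Time = 1 ÷ (7/16) = 16/7 days.

16/7 days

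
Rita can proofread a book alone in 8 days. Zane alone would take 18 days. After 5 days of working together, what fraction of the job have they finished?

Combined rate: 1/8 + 1/18 = (9 + 4)/72 = 13/72 per day.
In 5 days they complete 5·13/72 = 65/72 of the job.

65/72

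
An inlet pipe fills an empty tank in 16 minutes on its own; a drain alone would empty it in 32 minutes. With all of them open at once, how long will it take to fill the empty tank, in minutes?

32 minutes

Net rate = 1/16 − 1/32 = (2 − 1)/32 = 1/32 per minute.
Filling time = 1 ÷ (1/32) = 32 minutes.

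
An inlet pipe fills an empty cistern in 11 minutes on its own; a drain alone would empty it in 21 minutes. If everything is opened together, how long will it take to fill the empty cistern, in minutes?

231/10 minutes

Net rate = 1/11 − 1/21 = (21 − 11)/231 = 10/231 per minute.
Filling time = 1 ÷ (10/231) = 231/10 minutes.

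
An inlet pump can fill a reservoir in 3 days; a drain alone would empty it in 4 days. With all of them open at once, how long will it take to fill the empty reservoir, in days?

12 days

Net rate = 1/3 − 1/4 = (4 − 3)/12 = 1/12 per day.
Filling time = 1 ÷ (1/12) = 12 days.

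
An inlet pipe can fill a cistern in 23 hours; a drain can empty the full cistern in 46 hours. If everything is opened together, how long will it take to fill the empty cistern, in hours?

Net rate = 1/23 − 1/46 = (2 − 1)/46 = 1/46 per hour.
Filling time = 1 ÷ (1/46) = 46 hours.

46 hours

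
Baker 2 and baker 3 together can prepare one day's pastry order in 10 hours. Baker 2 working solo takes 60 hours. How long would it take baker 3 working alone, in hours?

12 hours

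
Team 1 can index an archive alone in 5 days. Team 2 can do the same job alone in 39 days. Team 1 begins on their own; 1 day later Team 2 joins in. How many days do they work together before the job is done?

In the first 1 day Team 1 alone does 1/5 of the job, leaving 4/5.
Once everyone is working, combined rate: 1/5 + 1/39 = (39 + 5)/195 = 44/195 per day.
Remaining 4/5 at 44/195 per day takes 39/11 days.

39/11 days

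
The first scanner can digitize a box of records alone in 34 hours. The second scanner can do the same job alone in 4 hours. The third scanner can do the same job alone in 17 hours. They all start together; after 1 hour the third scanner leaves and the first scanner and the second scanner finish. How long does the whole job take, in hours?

In the first 1 hour the combined rate is 23/68, so 23/68 of the job is done, leaving 45/68.
After the third scanner leaves the rate is 19/68 per hour; the remaining 45/68 takes 45/19 hours.
Total = 1 + 45/19 = 64/19 hours.

64/19 hours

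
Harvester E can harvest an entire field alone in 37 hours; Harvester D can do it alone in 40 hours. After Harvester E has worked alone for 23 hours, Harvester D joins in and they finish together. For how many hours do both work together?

80/11 hours

In 23 hours Harvester E does 23/37 of the job, leaving 14/37.
Harvester E and Harvester D together work at 77/1480 per hour, so finishing takes 14/37 ÷ 77/1480 = 80/11 hours.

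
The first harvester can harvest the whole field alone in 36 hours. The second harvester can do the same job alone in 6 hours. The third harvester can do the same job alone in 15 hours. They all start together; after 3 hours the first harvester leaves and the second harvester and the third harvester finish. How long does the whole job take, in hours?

In the first 3 hours the combined rate is 47/180, so 47/60 of the job is done, leaving 13/60.
After the first harvester leaves the rate is 7/30 per hour; the remaining 13/60 takes 13/14 hours.
Total = 3 + 13/14 = 55/14 hours.

55/14 hours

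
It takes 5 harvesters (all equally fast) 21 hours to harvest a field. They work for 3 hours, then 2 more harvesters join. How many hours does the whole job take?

One harvester does 1/105 of the job per hour.
After 3 hours with 5 harvesters, 1/7 is done (6/7 left).
With 7 harvesters the rate is 7/105 = 1/15, so the rest takes 6/7 ÷ 1/15 = 90/7 hours.
Total = 3 + 90/7 = 111/7 hours.

111/7 hours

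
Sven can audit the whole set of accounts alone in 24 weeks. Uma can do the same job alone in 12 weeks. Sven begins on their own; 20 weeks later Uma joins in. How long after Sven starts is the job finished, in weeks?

64/3 weeks

In the first 20 weeks Sven alone does 20/24 = 5/6 of the job, leaving 1/6.
Once everyone is working, combined rate: 1/24 + 1/12 = (1 + 2)/24 = 3/24 = 1/8 per week.
Remaining 1/6 at 1/8 per week takes 4/3 weeks.
Total from the start = 20 + 4/3 = 64/3 weeks.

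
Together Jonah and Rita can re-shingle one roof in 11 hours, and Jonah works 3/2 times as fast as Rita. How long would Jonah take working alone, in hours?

Let Rita's rate be r; then Jonah's rate is (3/2)r, so together (3/2 + 1)r = (5/2)r = 1/11.
Thus r = 2/55 per hour.
Rita alone: 55/2 hours; Jonah alone: 55/3 hours.

55/3 hours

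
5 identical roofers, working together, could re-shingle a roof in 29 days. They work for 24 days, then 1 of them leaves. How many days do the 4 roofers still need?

One roofer does 1/145 of the job per day.
After 24 days with 5 roofers, 24/29 is done (5/29 left).
With 4 roofers the rate is 4/145, so the rest takes 5/29 ÷ 4/145 = 25/4 days.

25/4 days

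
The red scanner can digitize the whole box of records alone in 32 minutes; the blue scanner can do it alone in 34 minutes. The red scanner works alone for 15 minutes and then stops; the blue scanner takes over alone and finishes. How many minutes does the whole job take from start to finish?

In 15 minutes the red scanner does 15/32 of the job, leaving 17/32.
The blue scanner works at 1/34 per minute, so finishing takes 17/32 ÷ 1/34 = 289/16 minutes.
Total time = 15 + 289/16 = 529/16 minutes.

529/16 minutes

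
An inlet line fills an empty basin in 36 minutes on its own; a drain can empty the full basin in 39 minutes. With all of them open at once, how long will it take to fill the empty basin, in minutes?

468 minutes

Net rate = 1/36 − 1/39 = (13 − 12)/468 = 1/468 per minute.
Filling time = 1 ÷ (1/468) = 468 minutes.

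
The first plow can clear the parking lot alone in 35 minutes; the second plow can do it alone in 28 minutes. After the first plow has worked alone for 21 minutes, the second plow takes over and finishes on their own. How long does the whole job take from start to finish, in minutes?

161/5 minutes

In 21 minutes the first plow does 21/35 = 3/5 of the job, leaving 2/5.
The second plow works at 1/28 per minute, so finishing takes 2/5 ÷ 1/28 = 56/5 minutes.
Total time = 21 + 56/5 = 161/5 minutes.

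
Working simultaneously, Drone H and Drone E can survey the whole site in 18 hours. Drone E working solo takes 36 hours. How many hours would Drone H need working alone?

36 hours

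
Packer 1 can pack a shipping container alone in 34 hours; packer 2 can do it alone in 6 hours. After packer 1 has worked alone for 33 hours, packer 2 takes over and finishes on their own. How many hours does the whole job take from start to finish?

564/17 hours

In 33 hours packer 1 does 33/34 of the job, leaving 1/34.
Packer 2 works at 1/6 per hour, so finishing takes 1/34 ÷ 1/6 = 3/17 hours.
Total time = 33 + 3/17 = 564/17 hours.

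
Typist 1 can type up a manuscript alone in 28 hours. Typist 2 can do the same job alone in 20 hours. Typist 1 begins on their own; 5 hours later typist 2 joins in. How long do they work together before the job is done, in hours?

In the first 5 hours typist 1 alone does 5/28 of the job, leaving 23/28.
Once everyone is working, combined rate: 1/28 + 1/20 = (5 + 7)/140 = 12/140 = 3/35 per hour.
Remaining 23/28 at 3/35 per hour takes 115/12 hours.

115/12 hours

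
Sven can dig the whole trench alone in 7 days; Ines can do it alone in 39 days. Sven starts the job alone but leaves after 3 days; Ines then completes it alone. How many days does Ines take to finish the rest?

156/7 days

In 3 days Sven does 3/7 of the job, leaving 4/7.
Ines works at 1/39 per day, so finishing takes 4/7 ÷ 1/39 = 156/7 days.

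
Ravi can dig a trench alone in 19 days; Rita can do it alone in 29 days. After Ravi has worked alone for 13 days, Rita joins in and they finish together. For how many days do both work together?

In 13 days Ravi does 13/19 of the job, leaving 6/19.
Ravi and Rita together work at 48/551 per day, so finishing takes 6/19 ÷ 48/551 = 29/8 days.

29/8 days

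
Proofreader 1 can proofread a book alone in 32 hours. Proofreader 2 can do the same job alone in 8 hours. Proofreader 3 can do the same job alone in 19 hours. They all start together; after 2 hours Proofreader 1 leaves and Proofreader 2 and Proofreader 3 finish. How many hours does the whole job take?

In the first 2 hours the combined rate is 127/608, so 127/304 of the job is done, leaving 177/304.
After Proofreader 1 leaves the rate is 27/152 per hour; the remaining 177/304 takes 59/18 hours.
Total = 2 + 59/18 = 95/18 hours.

95/18 hours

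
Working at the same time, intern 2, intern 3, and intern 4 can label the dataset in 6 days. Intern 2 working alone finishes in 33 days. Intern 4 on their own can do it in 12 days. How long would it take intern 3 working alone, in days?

Combined rate is 1/6 per day.
Known contribution: 1/33 + 1/12 = (4 + 11)/132 = 15/132 = 5/44 per day.
So intern 3's rate is 1/6 − 5/44 = 7/132, meaning 132/7 days alone.

132/7 days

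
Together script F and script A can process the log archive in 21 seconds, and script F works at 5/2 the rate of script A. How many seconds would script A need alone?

147/2 seconds

Let script A's rate be r; then script F's rate is (5/2)r, so together (5/2 + 1)r = (7/2)r = 1/21.
Thus r = 2/147 per second.
Script A alone: 147/2 seconds; script F alone: 147/5 seconds.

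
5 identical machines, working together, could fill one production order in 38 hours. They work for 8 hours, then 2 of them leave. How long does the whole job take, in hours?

58 hours

One machine does 1/190 of the job per hour.
After 8 hours with 5 machines, 4/19 is done (15/19 left).
With 3 machines the rate is 3/190, so the rest takes 15/19 ÷ 3/190 = 50 hours.
Total = 8 + 50 = 58 hours.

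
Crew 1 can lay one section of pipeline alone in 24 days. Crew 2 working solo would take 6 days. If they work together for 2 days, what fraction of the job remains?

7/12

Combined rate: 1/24 + 1/6 = (1 + 4)/24 = 5/24 per day.
In 2 days they complete 2·5/24 = 5/12 of the job.
So 7/12 remains.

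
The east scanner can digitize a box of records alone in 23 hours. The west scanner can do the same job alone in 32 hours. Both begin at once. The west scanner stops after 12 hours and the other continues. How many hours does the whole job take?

115/8 hours

In the first 12 hours the combined rate is 55/736, so 165/184 of the job is done, leaving 19/184.
After the west scanner leaves the rate is 1/23 per hour; the remaining 19/184 takes 19/8 hours.
Total = 12 + 19/8 = 115/8 hours.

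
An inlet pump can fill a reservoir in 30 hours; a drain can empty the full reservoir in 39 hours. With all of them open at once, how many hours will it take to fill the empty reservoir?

130 hours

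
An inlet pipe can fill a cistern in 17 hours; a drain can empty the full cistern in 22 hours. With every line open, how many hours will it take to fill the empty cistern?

Net rate = 1/17 − 1/22 = (22 − 17)/374 = 5/374 per hour.
Filling time = 1 ÷ (5/374) = 374/5 hours.

374/5 hours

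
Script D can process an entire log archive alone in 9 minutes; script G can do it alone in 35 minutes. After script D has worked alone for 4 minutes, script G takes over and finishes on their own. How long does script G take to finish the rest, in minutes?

In 4 minutes script D does 4/9 of the job, leaving 5/9.
Script G works at 1/35 per minute, so finishing takes 5/9 ÷ 1/35 = 175/9 minutes.

175/9 minutes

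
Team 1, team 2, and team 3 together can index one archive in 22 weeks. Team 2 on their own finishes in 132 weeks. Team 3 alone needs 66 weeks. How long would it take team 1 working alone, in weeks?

44 weeks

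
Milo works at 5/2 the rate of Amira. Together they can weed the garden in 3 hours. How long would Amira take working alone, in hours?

21/2 hours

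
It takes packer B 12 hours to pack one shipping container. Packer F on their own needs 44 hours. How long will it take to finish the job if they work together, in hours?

With two workers the combined time is the product over the sum: 12·44/(12+44) = 528/56 = 66/7 hours.

66/7 hours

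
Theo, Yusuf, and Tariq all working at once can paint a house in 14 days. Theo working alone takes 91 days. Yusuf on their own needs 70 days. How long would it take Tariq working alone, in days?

Combined rate is 1/14 per day.
Known contribution: 1/91 + 1/70 = (10 + 13)/910 = 23/910 per day.
So Tariq's rate is 1/14 − 23/910 = 3/65, meaning 65/3 days alone.

65/3 days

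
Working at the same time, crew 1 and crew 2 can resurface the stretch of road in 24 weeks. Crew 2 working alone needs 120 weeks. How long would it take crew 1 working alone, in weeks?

Combined rate is 1/24 per week.
Known contribution: 1/120 per week.
So crew 1's rate is 1/24 − 1/120 = 1/30, meaning 30 weeks alone.

30 weeks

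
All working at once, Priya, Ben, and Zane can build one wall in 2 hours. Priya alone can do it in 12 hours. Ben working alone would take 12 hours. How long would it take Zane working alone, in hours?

Combined rate is 1/2 per hour.
Known contribution: 1/12 + 1/12 = (1 + 1)/12 = 2/12 = 1/6 per hour.
So Zane's rate is 1/2 − 1/6 = 1/3, meaning 3 hours alone.

3 hours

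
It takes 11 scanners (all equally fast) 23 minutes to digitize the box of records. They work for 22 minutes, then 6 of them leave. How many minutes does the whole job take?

One scanner does 1/253 of the job per minute.
After 22 minutes with 11 scanners, 22/23 is done (1/23 left).
With 5 scanners the rate is 5/253, so the rest takes 1/23 ÷ 5/253 = 11/5 minutes.
Total = 22 + 11/5 = 121/5 minutes.

121/5 minutes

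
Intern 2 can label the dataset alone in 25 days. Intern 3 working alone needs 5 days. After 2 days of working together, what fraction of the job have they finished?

12/25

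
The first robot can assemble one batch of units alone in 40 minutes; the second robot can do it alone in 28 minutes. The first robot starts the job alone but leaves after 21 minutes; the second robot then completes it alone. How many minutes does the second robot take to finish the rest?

133/10 minutes

In 21 minutes the first robot does 21/40 of the job, leaving 19/40.
The second robot works at 1/28 per minute, so finishing takes 19/40 ÷ 1/28 = 133/10 minutes.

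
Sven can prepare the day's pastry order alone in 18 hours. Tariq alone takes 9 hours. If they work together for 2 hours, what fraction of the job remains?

2/3

Combined rate: 1/18 + 1/9 = (1 + 2)/18 = 3/18 = 1/6 per hour.
In 2 hours they complete 2·1/6 = 1/3 of the job.
So 2/3 remains.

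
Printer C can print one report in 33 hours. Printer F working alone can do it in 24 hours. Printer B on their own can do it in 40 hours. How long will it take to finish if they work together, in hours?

165/16 hours

Combined rate: 1/33 + 1/24 + 1/40 = (40 + 55 + 33)/1320 = 128/1320 = 16/165 per hour.
Time = 1 ÷ (16/165) = 165/16 hours.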